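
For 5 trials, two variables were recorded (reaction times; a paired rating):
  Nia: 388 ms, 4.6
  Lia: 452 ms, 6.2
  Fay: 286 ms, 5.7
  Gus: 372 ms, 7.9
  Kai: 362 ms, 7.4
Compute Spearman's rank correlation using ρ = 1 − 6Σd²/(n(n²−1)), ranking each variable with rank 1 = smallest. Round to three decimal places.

-0.100

Ranks of variable 1: 4, 5, 1, 3, 2
Ranks of variable 2: 1, 3, 2, 5, 4
d = r₁ − r₂: 3, 2, -1, -2, -2
d²: 9, 4, 1, 4, 4; Σd² = 22
ρ = 1 − 6·22/(5·24) = 1 − 132/120 = -0.100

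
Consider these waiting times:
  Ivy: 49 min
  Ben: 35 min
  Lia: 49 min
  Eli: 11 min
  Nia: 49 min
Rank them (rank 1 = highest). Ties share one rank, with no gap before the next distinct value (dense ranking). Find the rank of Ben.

Sorted (descending): 49, 49, 49, 35, 11
The 3 values of 49 share dense rank 1.
Remaining distinct values take the next consecutive integers.
Ben has value 35 min → rank 2.

2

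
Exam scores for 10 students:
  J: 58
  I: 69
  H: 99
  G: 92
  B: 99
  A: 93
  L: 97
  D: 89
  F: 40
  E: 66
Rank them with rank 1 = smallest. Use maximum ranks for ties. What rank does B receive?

10

Sorted (ascending): 40, 58, 66, 69, 89, 92, 93, 97, 99, 99
The 2 values of 99 occupy positions 9–10 → each gets rank 10.
B has value 99 → rank 10.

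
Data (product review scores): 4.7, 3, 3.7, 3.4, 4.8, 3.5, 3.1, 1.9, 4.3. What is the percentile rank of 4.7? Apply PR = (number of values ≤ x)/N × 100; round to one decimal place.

N = 9.
Strictly below 4.7: 7. Equal to 4.7: 1.
PR = 8/9 × 100 = 88.9

88.9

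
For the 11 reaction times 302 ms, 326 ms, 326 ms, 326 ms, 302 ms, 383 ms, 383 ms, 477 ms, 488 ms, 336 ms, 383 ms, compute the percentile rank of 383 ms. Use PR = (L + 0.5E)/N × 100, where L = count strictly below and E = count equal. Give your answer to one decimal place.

N = 11.
Strictly below 383: 6. Equal to 383: 3.
PR = (6 + 0.5·3)/11 × 100 = 68.2

68.2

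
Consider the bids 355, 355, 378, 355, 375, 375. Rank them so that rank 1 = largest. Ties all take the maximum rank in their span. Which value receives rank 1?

Sorted (descending): 378, 375, 375, 355, 355, 355
The 2 values of 375 occupy positions 2–3 → each gets rank 3.
The 3 values of 355 occupy positions 4–6 → each gets rank 6.
Rank 1 → value 378.

378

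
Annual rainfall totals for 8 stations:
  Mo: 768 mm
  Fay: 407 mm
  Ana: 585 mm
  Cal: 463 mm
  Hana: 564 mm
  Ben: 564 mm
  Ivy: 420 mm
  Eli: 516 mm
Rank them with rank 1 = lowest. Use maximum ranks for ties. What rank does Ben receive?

Sorted (ascending): 407, 420, 463, 516, 564, 564, 585, 768
The 2 values of 564 occupy positions 5–6 → each gets rank 6.
Ben has value 564 mm → rank 6.

6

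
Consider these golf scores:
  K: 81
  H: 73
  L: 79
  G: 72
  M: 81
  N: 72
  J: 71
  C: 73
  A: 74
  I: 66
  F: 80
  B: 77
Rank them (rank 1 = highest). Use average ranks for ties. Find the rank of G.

Sorted (descending): 81, 81, 80, 79, 77, 74, 73, 73, 72, 72, 71, 66
The 2 values of 81 occupy positions 1–2 → average rank (1+2)/2 = 1.5.
The 2 values of 73 occupy positions 7–8 → average rank (7+8)/2 = 7.5.
The 2 values of 72 occupy positions 9–10 → average rank (9+10)/2 = 9.5.
G has value 72 → rank 9.5.

9.5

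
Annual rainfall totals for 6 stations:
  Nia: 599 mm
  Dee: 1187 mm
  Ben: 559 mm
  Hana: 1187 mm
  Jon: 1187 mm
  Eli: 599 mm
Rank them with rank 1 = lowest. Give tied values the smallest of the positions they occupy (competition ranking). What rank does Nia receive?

Sorted (ascending): 559, 599, 599, 1187, 1187, 1187
The 2 values of 599 occupy positions 2–3 → each gets rank 2.
The 3 values of 1187 occupy positions 4–6 → each gets rank 4.
Nia has value 599 mm → rank 2.

2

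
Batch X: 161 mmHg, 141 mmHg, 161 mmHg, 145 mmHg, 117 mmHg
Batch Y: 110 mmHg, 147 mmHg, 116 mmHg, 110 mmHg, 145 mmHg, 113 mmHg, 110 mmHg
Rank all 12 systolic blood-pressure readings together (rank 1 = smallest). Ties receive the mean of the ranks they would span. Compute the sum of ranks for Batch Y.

Sorted (ascending): 110, 110, 110, 113, 116, 117, 141, 145, 145, 147, 161, 161
The 3 values of 110 occupy positions 1–3 → average rank 2.
The 2 values of 145 occupy positions 8–9 → average rank (8+9)/2 = 8.5.
The 2 values of 161 occupy positions 11–12 → average rank (11+12)/2 = 11.5.
Batch Y values → pooled ranks: 110→2, 147→10, 116→5, 110→2, 145→8.5, 113→4, 110→2
Rank sum = 2 + 10 + 5 + 2 + 8.5 + 4 + 2 = 33.5

33.5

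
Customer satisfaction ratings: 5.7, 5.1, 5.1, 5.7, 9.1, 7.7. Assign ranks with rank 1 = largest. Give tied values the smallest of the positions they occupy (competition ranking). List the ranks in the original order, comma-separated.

Sorted (descending): 9.1, 7.7, 5.7, 5.7, 5.1, 5.1
The 2 values of 5.7 occupy positions 3–4 → each gets rank 3.
The 2 values of 5.1 occupy positions 5–6 → each gets rank 5.

3, 5, 5, 3, 1, 2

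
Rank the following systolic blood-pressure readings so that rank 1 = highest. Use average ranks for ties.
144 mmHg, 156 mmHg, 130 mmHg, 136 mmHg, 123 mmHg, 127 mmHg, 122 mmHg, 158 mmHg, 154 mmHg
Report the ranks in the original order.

Sorted (descending): 158, 156, 154, 144, 136, 130, 127, 123, 122
No ties — each value takes its position as its rank.

4, 2, 6, 5, 8, 7, 9, 1, 3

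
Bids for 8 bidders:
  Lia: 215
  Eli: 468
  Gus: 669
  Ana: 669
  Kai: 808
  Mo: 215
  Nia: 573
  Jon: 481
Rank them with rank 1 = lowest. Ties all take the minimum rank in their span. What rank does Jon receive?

Sorted (ascending): 215, 215, 468, 481, 573, 669, 669, 808
The 2 values of 215 occupy positions 1–2 → each gets rank 1.
The 2 values of 669 occupy positions 6–7 → each gets rank 6.
Jon has value 481 → rank 4.

4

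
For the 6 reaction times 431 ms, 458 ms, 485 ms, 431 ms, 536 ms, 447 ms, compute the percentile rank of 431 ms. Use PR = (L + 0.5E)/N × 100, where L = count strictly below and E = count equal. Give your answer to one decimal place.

N = 6.
Strictly below 431: 0. Equal to 431: 2.
PR = (0 + 0.5·2)/6 × 100 = 16.7

16.7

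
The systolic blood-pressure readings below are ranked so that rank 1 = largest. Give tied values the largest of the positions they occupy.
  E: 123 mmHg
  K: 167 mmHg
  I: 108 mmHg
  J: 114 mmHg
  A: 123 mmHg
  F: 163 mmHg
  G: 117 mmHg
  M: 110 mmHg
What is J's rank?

Sorted (descending): 167, 163, 123, 123, 117, 114, 110, 108
The 2 values of 123 occupy positions 3–4 → each gets rank 4.
J has value 114 mmHg → rank 6.

6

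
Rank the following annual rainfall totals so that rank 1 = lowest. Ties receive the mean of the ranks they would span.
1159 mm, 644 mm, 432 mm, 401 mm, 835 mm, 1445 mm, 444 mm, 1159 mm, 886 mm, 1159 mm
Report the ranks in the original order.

Sorted (ascending): 401, 432, 444, 644, 835, 886, 1159, 1159, 1159, 1445
The 3 values of 1159 occupy positions 7–9 → average rank 8.

8, 4, 2, 1, 5, 10, 3, 8, 6, 8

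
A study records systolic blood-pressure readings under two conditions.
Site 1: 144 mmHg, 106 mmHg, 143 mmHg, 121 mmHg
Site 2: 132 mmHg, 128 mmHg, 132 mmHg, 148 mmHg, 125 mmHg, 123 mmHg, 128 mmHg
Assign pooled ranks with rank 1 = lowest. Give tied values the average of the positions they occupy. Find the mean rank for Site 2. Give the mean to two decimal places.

Sorted (ascending): 106, 121, 123, 125, 128, 128, 132, 132, 143, 144, 148
The 2 values of 128 occupy positions 5–6 → average rank (5+6)/2 = 5.5.
The 2 values of 132 occupy positions 7–8 → average rank (7+8)/2 = 7.5.
Site 2 values → pooled ranks: 132→7.5, 128→5.5, 132→7.5, 148→11, 125→4, 123→3, 128→5.5
Mean rank = (7.5 + 5.5 + 7.5 + 11 + 4 + 3 + 5.5) / 7 = 6.29

6.29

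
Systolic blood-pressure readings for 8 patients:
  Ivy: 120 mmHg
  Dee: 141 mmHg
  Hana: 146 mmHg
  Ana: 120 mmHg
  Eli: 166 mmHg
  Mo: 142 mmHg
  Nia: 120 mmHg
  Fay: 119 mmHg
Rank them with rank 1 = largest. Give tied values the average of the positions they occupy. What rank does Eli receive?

1

Sorted (descending): 166, 146, 142, 141, 120, 120, 120, 119
The 3 values of 120 occupy positions 5–7 → average rank 6.
Eli has value 166 mmHg → rank 1.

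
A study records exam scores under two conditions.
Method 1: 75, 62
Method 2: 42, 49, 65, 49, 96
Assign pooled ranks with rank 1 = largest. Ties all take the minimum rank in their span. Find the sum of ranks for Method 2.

21

Sorted (descending): 96, 75, 65, 62, 49, 49, 42
The 2 values of 49 occupy positions 5–6 → each gets rank 5.
Method 2 values → pooled ranks: 42→7, 49→5, 65→3, 49→5, 96→1
Rank sum = 7 + 5 + 3 + 5 + 1 = 21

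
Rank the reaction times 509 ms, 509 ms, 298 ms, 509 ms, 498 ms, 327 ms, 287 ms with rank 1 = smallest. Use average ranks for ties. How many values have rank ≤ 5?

Sorted (ascending): 287, 298, 327, 498, 509, 509, 509
The 3 values of 509 occupy positions 5–7 → average rank 6.
Ranks ≤ 5: {1, 2, 3, 4} → 4 values.

4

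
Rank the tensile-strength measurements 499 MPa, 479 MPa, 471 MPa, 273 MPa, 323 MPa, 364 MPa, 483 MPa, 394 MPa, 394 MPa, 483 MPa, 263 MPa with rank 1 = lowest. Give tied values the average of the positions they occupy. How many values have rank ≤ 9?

Sorted (ascending): 263, 273, 323, 364, 394, 394, 471, 479, 483, 483, 499
The 2 values of 394 occupy positions 5–6 → average rank (5+6)/2 = 5.5.
The 2 values of 483 occupy positions 9–10 → average rank (9+10)/2 = 9.5.
Ranks ≤ 9: {1, 2, 3, 4, 5.5, 5.5, 7, 8} → 8 values.

8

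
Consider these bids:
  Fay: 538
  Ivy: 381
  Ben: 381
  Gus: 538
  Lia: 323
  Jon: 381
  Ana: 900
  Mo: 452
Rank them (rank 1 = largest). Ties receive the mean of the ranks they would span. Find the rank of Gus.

Sorted (descending): 900, 538, 538, 452, 381, 381, 381, 323
The 2 values of 538 occupy positions 2–3 → average rank (2+3)/2 = 2.5.
The 3 values of 381 occupy positions 5–7 → average rank 6.
Gus has value 538 → rank 2.5.

2.5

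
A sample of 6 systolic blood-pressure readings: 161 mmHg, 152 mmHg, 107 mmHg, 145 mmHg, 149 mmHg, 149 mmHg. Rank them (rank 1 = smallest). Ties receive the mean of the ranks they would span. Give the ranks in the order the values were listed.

6, 5, 1, 2, 3.5, 3.5

Sorted (ascending): 107, 145, 149, 149, 152, 161
The 2 values of 149 occupy positions 3–4 → average rank (3+4)/2 = 3.5.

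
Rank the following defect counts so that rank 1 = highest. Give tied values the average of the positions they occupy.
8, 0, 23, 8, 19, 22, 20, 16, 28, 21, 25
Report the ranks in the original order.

9.5, 11, 3, 9.5, 7, 4, 6, 8, 1, 5, 2

Sorted (descending): 28, 25, 23, 22, 21, 20, 19, 16, 8, 8, 0
The 2 values of 8 occupy positions 9–10 → average rank (9+10)/2 = 9.5.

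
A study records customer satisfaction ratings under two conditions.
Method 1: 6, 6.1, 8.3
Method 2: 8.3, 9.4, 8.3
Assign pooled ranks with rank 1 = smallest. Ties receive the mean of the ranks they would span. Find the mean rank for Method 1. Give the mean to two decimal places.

2.33

Sorted (ascending): 6, 6.1, 8.3, 8.3, 8.3, 9.4
The 3 values of 8.3 occupy positions 3–5 → average rank 4.
Method 1 values → pooled ranks: 6→1, 6.1→2, 8.3→4
Mean rank = (1 + 2 + 4) / 3 = 2.33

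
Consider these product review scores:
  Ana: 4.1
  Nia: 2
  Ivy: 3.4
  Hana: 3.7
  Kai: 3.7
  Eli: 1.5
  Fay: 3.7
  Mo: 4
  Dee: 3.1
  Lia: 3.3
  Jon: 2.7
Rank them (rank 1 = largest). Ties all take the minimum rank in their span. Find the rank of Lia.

7

Sorted (descending): 4.1, 4, 3.7, 3.7, 3.7, 3.4, 3.3, 3.1, 2.7, 2, 1.5
The 3 values of 3.7 occupy positions 3–5 → each gets rank 3.
Lia has value 3.3 → rank 7.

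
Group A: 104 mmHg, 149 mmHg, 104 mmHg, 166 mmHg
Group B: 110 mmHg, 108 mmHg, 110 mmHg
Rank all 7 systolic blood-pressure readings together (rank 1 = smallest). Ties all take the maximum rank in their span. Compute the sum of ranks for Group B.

13

Sorted (ascending): 104, 104, 108, 110, 110, 149, 166
The 2 values of 104 occupy positions 1–2 → each gets rank 2.
The 2 values of 110 occupy positions 4–5 → each gets rank 5.
Group B values → pooled ranks: 110→5, 108→3, 110→5
Rank sum = 5 + 3 + 5 = 13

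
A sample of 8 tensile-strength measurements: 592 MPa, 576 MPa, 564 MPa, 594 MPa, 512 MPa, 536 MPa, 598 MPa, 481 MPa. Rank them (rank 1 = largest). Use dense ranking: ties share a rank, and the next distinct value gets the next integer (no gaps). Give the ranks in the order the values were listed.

3, 4, 5, 2, 7, 6, 1, 8

Sorted (descending): 598, 594, 592, 576, 564, 536, 512, 481
No ties — each value takes its position as its rank.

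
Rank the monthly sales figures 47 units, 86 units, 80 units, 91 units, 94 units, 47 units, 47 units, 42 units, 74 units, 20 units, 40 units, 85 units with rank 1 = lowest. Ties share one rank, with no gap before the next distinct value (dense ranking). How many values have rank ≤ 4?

6

Sorted (ascending): 20, 40, 42, 47, 47, 47, 74, 80, 85, 86, 91, 94
The 3 values of 47 share dense rank 4.
Remaining distinct values take the next consecutive integers.
Ranks ≤ 4: {1, 2, 3, 4, 4, 4} → 6 values.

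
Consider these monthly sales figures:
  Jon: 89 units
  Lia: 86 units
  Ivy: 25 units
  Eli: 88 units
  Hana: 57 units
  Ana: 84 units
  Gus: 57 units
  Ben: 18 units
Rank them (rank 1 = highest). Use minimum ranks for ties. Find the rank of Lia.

Sorted (descending): 89, 88, 86, 84, 57, 57, 25, 18
The 2 values of 57 occupy positions 5–6 → each gets rank 5.
Lia has value 86 units → rank 3.

3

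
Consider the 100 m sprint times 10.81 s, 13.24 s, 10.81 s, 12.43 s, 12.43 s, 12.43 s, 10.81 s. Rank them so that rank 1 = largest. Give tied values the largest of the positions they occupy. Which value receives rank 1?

13.24

Sorted (descending): 13.24, 12.43, 12.43, 12.43, 10.81, 10.81, 10.81
The 3 values of 12.43 occupy positions 2–4 → each gets rank 4.
The 3 values of 10.81 occupy positions 5–7 → each gets rank 7.
Rank 1 → value 13.24.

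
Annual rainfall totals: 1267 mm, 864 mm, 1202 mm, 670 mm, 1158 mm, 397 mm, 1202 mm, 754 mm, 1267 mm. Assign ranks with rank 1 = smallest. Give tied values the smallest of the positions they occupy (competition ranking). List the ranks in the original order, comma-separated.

Sorted (ascending): 397, 670, 754, 864, 1158, 1202, 1202, 1267, 1267
The 2 values of 1202 occupy positions 6–7 → each gets rank 6.
The 2 values of 1267 occupy positions 8–9 → each gets rank 8.

8, 4, 6, 2, 5, 1, 6, 3, 8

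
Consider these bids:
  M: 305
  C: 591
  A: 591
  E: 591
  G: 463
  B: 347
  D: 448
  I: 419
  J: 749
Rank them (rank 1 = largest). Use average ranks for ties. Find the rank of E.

3

Sorted (descending): 749, 591, 591, 591, 463, 448, 419, 347, 305
The 3 values of 591 occupy positions 2–4 → average rank 3.
E has value 591 → rank 3.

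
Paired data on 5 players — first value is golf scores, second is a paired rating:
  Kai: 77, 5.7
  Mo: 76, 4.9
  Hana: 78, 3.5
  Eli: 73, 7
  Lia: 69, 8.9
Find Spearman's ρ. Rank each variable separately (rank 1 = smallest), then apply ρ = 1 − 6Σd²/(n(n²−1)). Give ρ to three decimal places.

-0.900

Ranks of variable 1: 4, 3, 5, 2, 1
Ranks of variable 2: 3, 2, 1, 4, 5
d = r₁ − r₂: 1, 1, 4, -2, -4
d²: 1, 1, 16, 4, 16; Σd² = 38
ρ = 1 − 6·38/(5·24) = 1 − 228/120 = -0.900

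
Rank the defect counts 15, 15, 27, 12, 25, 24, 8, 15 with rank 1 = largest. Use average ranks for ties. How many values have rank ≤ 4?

3

Sorted (descending): 27, 25, 24, 15, 15, 15, 12, 8
The 3 values of 15 occupy positions 4–6 → average rank 5.
Ranks ≤ 4: {1, 2, 3} → 3 values.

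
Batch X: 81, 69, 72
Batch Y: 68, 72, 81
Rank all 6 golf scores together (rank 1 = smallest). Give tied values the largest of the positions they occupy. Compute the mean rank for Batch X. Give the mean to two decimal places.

4.00

Sorted (ascending): 68, 69, 72, 72, 81, 81
The 2 values of 72 occupy positions 3–4 → each gets rank 4.
The 2 values of 81 occupy positions 5–6 → each gets rank 6.
Batch X values → pooled ranks: 81→6, 69→2, 72→4
Mean rank = (6 + 2 + 4) / 3 = 4.00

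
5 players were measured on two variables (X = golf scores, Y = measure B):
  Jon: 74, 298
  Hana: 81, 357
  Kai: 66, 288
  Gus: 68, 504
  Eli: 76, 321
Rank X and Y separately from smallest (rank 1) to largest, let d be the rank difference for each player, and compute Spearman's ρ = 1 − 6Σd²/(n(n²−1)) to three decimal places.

Ranks of variable 1: 3, 5, 1, 2, 4
Ranks of variable 2: 2, 4, 1, 5, 3
d = r₁ − r₂: 1, 1, 0, -3, 1
d²: 1, 1, 0, 9, 1; Σd² = 12
ρ = 1 − 6·12/(5·24) = 1 − 72/120 = 0.400

0.400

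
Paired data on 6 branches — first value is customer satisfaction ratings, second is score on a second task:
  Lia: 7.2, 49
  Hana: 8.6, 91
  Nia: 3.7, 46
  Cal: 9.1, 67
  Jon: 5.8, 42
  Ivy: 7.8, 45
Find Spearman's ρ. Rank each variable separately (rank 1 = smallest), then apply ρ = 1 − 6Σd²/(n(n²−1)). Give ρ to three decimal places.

Ranks of variable 1: 3, 5, 1, 6, 2, 4
Ranks of variable 2: 4, 6, 3, 5, 1, 2
d = r₁ − r₂: -1, -1, -2, 1, 1, 2
d²: 1, 1, 4, 1, 1, 4; Σd² = 12
ρ = 1 − 6·12/(6·35) = 1 − 72/210 = 0.657

0.657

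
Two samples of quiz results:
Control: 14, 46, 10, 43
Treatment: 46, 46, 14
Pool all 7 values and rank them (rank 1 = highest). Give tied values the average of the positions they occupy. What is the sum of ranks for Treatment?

Sorted (descending): 46, 46, 46, 43, 14, 14, 10
The 3 values of 46 occupy positions 1–3 → average rank 2.
The 2 values of 14 occupy positions 5–6 → average rank (5+6)/2 = 5.5.
Treatment values → pooled ranks: 46→2, 46→2, 14→5.5
Rank sum = 2 + 2 + 5.5 = 9.5

9.5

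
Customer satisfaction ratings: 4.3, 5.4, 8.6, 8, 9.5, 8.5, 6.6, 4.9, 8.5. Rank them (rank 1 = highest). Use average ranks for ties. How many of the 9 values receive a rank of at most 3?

2

Sorted (descending): 9.5, 8.6, 8.5, 8.5, 8, 6.6, 5.4, 4.9, 4.3
The 2 values of 8.5 occupy positions 3–4 → average rank (3+4)/2 = 3.5.
Ranks ≤ 3: {1, 2} → 2 values.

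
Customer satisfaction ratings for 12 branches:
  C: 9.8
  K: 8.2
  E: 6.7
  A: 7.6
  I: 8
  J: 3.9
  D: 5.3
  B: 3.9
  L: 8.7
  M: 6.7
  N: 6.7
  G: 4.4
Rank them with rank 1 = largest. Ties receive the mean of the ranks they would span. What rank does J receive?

11.5

Sorted (descending): 9.8, 8.7, 8.2, 8, 7.6, 6.7, 6.7, 6.7, 5.3, 4.4, 3.9, 3.9
The 3 values of 6.7 occupy positions 6–8 → average rank 7.
The 2 values of 3.9 occupy positions 11–12 → average rank (11+12)/2 = 11.5.
J has value 3.9 → rank 11.5.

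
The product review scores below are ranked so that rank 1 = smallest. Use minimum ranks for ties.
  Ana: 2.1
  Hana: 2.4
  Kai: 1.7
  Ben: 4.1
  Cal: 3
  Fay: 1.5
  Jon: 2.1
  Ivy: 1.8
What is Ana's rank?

4

Sorted (ascending): 1.5, 1.7, 1.8, 2.1, 2.1, 2.4, 3, 4.1
The 2 values of 2.1 occupy positions 4–5 → each gets rank 4.
Ana has value 2.1 → rank 4.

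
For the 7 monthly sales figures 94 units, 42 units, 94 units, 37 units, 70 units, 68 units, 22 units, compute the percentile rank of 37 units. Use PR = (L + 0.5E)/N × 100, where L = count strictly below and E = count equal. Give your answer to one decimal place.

21.4

N = 7.
Strictly below 37: 1. Equal to 37: 1.
PR = (1 + 0.5·1)/7 × 100 = 21.4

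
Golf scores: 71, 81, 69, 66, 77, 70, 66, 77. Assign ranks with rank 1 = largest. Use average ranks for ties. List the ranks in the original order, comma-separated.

4, 1, 6, 7.5, 2.5, 5, 7.5, 2.5

Sorted (descending): 81, 77, 77, 71, 70, 69, 66, 66
The 2 values of 77 occupy positions 2–3 → average rank (2+3)/2 = 2.5.
The 2 values of 66 occupy positions 7–8 → average rank (7+8)/2 = 7.5.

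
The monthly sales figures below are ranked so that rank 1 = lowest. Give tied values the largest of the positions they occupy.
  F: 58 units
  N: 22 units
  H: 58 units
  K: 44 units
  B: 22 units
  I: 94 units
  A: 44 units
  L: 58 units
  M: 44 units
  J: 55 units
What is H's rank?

Sorted (ascending): 22, 22, 44, 44, 44, 55, 58, 58, 58, 94
The 2 values of 22 occupy positions 1–2 → each gets rank 2.
The 3 values of 44 occupy positions 3–5 → each gets rank 5.
The 3 values of 58 occupy positions 7–9 → each gets rank 9.
H has value 58 units → rank 9.

9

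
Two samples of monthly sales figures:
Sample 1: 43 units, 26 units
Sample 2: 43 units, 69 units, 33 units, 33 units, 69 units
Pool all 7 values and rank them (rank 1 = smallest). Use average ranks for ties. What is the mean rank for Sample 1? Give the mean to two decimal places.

Sorted (ascending): 26, 33, 33, 43, 43, 69, 69
The 2 values of 33 occupy positions 2–3 → average rank (2+3)/2 = 2.5.
The 2 values of 43 occupy positions 4–5 → average rank (4+5)/2 = 4.5.
The 2 values of 69 occupy positions 6–7 → average rank (6+7)/2 = 6.5.
Sample 1 values → pooled ranks: 43→4.5, 26→1
Mean rank = (4.5 + 1) / 2 = 2.75

2.75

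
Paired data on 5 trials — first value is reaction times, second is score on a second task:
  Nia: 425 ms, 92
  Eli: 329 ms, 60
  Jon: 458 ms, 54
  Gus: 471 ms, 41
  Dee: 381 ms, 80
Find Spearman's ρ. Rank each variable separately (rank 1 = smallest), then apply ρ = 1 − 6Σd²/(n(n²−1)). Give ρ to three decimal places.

Ranks of variable 1: 3, 1, 4, 5, 2
Ranks of variable 2: 5, 3, 2, 1, 4
d = r₁ − r₂: -2, -2, 2, 4, -2
d²: 4, 4, 4, 16, 4; Σd² = 32
ρ = 1 − 6·32/(5·24) = 1 − 192/120 = -0.600

-0.600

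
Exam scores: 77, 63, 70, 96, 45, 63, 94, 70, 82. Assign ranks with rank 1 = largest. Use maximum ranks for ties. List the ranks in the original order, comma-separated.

4, 8, 6, 1, 9, 8, 2, 6, 3

Sorted (descending): 96, 94, 82, 77, 70, 70, 63, 63, 45
The 2 values of 70 occupy positions 5–6 → each gets rank 6.
The 2 values of 63 occupy positions 7–8 → each gets rank 8.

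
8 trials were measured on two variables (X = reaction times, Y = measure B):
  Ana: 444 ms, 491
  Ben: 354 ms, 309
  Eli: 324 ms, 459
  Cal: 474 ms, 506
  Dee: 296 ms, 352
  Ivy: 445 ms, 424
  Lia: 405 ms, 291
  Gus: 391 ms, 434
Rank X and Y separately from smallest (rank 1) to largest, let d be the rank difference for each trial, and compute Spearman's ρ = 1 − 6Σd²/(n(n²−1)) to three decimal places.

Ranks of variable 1: 6, 3, 2, 8, 1, 7, 5, 4
Ranks of variable 2: 7, 2, 6, 8, 3, 4, 1, 5
d = r₁ − r₂: -1, 1, -4, 0, -2, 3, 4, -1
d²: 1, 1, 16, 0, 4, 9, 16, 1; Σd² = 48
ρ = 1 − 6·48/(8·63) = 1 − 288/504 = 0.429

0.429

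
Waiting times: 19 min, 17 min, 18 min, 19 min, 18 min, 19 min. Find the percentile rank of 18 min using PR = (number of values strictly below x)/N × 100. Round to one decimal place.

N = 6.
Strictly below 18: 1. Equal to 18: 2.
PR = 1/6 × 100 = 16.7

16.7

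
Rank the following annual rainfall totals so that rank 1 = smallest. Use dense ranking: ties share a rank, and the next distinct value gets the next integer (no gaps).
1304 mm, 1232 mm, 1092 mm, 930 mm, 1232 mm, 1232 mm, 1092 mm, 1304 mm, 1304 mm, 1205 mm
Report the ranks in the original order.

Sorted (ascending): 930, 1092, 1092, 1205, 1232, 1232, 1232, 1304, 1304, 1304
The 2 values of 1092 share dense rank 2.
The 3 values of 1232 share dense rank 4.
The 3 values of 1304 share dense rank 5.
Remaining distinct values take the next consecutive integers.

5, 4, 2, 1, 4, 4, 2, 5, 5, 3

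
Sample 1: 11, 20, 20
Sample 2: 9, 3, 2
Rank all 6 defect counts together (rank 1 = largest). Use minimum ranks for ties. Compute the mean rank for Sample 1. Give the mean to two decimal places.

Sorted (descending): 20, 20, 11, 9, 3, 2
The 2 values of 20 occupy positions 1–2 → each gets rank 1.
Sample 1 values → pooled ranks: 11→3, 20→1, 20→1
Mean rank = (3 + 1 + 1) / 3 = 1.67

1.67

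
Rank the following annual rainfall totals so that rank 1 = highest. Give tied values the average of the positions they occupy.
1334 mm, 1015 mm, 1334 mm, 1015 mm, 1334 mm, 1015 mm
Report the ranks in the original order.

Sorted (descending): 1334, 1334, 1334, 1015, 1015, 1015
The 3 values of 1334 occupy positions 1–3 → average rank 2.
The 3 values of 1015 occupy positions 4–6 → average rank 5.

2, 5, 2, 5, 2, 5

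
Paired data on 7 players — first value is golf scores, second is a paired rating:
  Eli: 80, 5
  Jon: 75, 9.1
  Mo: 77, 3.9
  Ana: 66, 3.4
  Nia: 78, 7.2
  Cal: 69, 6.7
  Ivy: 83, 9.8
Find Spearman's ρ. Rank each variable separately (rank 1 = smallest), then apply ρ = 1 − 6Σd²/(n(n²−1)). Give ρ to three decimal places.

0.536

Ranks of variable 1: 6, 3, 4, 1, 5, 2, 7
Ranks of variable 2: 3, 6, 2, 1, 5, 4, 7
d = r₁ − r₂: 3, -3, 2, 0, 0, -2, 0
d²: 9, 9, 4, 0, 0, 4, 0; Σd² = 26
ρ = 1 − 6·26/(7·48) = 1 − 156/336 = 0.536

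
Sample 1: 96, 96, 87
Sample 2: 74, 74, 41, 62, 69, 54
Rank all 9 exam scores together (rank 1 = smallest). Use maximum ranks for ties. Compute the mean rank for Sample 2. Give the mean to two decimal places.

3.67

Sorted (ascending): 41, 54, 62, 69, 74, 74, 87, 96, 96
The 2 values of 74 occupy positions 5–6 → each gets rank 6.
The 2 values of 96 occupy positions 8–9 → each gets rank 9.
Sample 2 values → pooled ranks: 74→6, 74→6, 41→1, 62→3, 69→4, 54→2
Mean rank = (6 + 6 + 1 + 3 + 4 + 2) / 6 = 3.67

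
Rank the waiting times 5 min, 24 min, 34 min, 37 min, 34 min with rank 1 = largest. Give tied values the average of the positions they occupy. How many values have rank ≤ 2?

Sorted (descending): 37, 34, 34, 24, 5
The 2 values of 34 occupy positions 2–3 → average rank (2+3)/2 = 2.5.
Ranks ≤ 2: {1} → 1 value.

1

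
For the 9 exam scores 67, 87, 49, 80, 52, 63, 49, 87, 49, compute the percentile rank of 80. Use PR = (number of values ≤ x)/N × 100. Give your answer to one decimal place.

N = 9.
Strictly below 80: 6. Equal to 80: 1.
PR = 7/9 × 100 = 77.8

77.8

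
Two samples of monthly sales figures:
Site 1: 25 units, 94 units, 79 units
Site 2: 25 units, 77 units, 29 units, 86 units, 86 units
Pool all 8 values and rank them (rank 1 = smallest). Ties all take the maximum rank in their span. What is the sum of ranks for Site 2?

23

Sorted (ascending): 25, 25, 29, 77, 79, 86, 86, 94
The 2 values of 25 occupy positions 1–2 → each gets rank 2.
The 2 values of 86 occupy positions 6–7 → each gets rank 7.
Site 2 values → pooled ranks: 25→2, 77→4, 29→3, 86→7, 86→7
Rank sum = 2 + 4 + 3 + 7 + 7 = 23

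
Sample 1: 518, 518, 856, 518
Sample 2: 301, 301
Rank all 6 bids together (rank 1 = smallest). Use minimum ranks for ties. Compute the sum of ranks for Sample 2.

2

Sorted (ascending): 301, 301, 518, 518, 518, 856
The 2 values of 301 occupy positions 1–2 → each gets rank 1.
The 3 values of 518 occupy positions 3–5 → each gets rank 3.
Sample 2 values → pooled ranks: 301→1, 301→1
Rank sum = 1 + 1 = 2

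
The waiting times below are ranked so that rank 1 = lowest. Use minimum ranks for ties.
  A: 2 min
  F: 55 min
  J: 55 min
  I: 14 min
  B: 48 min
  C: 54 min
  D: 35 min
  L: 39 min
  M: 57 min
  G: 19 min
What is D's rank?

4

Sorted (ascending): 2, 14, 19, 35, 39, 48, 54, 55, 55, 57
The 2 values of 55 occupy positions 8–9 → each gets rank 8.
D has value 35 min → rank 4.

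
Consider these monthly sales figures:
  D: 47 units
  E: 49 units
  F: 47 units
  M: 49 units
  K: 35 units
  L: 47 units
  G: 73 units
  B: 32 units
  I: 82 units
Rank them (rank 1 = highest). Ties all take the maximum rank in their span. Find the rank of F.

7

Sorted (descending): 82, 73, 49, 49, 47, 47, 47, 35, 32
The 2 values of 49 occupy positions 3–4 → each gets rank 4.
The 3 values of 47 occupy positions 5–7 → each gets rank 7.
F has value 47 units → rank 7.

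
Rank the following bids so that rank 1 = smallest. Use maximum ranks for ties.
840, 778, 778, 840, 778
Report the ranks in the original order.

Sorted (ascending): 778, 778, 778, 840, 840
The 3 values of 778 occupy positions 1–3 → each gets rank 3.
The 2 values of 840 occupy positions 4–5 → each gets rank 5.

5, 3, 3, 5, 3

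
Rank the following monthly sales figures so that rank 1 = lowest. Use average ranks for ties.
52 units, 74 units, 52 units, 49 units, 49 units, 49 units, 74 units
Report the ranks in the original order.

Sorted (ascending): 49, 49, 49, 52, 52, 74, 74
The 3 values of 49 occupy positions 1–3 → average rank 2.
The 2 values of 52 occupy positions 4–5 → average rank (4+5)/2 = 4.5.
The 2 values of 74 occupy positions 6–7 → average rank (6+7)/2 = 6.5.

4.5, 6.5, 4.5, 2, 2, 2, 6.5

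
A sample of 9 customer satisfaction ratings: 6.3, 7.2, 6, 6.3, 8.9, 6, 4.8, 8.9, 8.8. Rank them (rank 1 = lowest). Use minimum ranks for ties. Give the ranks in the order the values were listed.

Sorted (ascending): 4.8, 6, 6, 6.3, 6.3, 7.2, 8.8, 8.9, 8.9
The 2 values of 6 occupy positions 2–3 → each gets rank 2.
The 2 values of 6.3 occupy positions 4–5 → each gets rank 4.
The 2 values of 8.9 occupy positions 8–9 → each gets rank 8.

4, 6, 2, 4, 8, 2, 1, 8, 7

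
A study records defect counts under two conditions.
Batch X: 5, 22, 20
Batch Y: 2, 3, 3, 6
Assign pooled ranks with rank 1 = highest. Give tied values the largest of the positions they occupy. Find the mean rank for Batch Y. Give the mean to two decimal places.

Sorted (descending): 22, 20, 6, 5, 3, 3, 2
The 2 values of 3 occupy positions 5–6 → each gets rank 6.
Batch Y values → pooled ranks: 2→7, 3→6, 3→6, 6→3
Mean rank = (7 + 6 + 6 + 3) / 4 = 5.50

5.50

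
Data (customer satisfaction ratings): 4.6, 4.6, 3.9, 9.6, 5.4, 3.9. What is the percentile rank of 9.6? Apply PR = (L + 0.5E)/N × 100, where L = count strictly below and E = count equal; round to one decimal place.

91.7

N = 6.
Strictly below 9.6: 5. Equal to 9.6: 1.
PR = (5 + 0.5·1)/6 × 100 = 91.7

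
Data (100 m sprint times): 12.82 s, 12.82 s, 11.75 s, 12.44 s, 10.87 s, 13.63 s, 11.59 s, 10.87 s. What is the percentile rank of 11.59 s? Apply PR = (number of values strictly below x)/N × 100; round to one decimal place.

25.0

N = 8.
Strictly below 11.59: 2. Equal to 11.59: 1.
PR = 2/8 × 100 = 25.0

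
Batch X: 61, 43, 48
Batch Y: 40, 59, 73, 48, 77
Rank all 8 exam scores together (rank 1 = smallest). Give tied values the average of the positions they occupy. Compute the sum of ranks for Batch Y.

24.5

Sorted (ascending): 40, 43, 48, 48, 59, 61, 73, 77
The 2 values of 48 occupy positions 3–4 → average rank (3+4)/2 = 3.5.
Batch Y values → pooled ranks: 40→1, 59→5, 73→7, 48→3.5, 77→8
Rank sum = 1 + 5 + 7 + 3.5 + 8 = 24.5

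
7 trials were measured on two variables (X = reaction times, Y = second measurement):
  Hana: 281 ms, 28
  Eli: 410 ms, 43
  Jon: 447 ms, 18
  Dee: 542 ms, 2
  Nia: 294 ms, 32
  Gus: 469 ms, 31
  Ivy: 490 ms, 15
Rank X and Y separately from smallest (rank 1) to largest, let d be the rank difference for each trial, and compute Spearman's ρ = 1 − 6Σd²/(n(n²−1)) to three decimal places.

-0.679

Ranks of variable 1: 1, 3, 4, 7, 2, 5, 6
Ranks of variable 2: 4, 7, 3, 1, 6, 5, 2
d = r₁ − r₂: -3, -4, 1, 6, -4, 0, 4
d²: 9, 16, 1, 36, 16, 0, 16; Σd² = 94
ρ = 1 − 6·94/(7·48) = 1 − 564/336 = -0.679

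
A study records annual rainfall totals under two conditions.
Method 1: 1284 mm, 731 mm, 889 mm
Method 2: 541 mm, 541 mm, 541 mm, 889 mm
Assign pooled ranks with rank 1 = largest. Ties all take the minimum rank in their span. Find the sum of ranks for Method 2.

17

Sorted (descending): 1284, 889, 889, 731, 541, 541, 541
The 2 values of 889 occupy positions 2–3 → each gets rank 2.
The 3 values of 541 occupy positions 5–7 → each gets rank 5.
Method 2 values → pooled ranks: 541→5, 541→5, 541→5, 889→2
Rank sum = 5 + 5 + 5 + 2 = 17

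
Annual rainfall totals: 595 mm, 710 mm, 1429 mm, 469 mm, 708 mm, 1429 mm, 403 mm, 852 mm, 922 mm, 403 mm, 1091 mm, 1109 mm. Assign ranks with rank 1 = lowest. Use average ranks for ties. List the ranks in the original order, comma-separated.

4, 6, 11.5, 3, 5, 11.5, 1.5, 7, 8, 1.5, 9, 10

Sorted (ascending): 403, 403, 469, 595, 708, 710, 852, 922, 1091, 1109, 1429, 1429
The 2 values of 403 occupy positions 1–2 → average rank (1+2)/2 = 1.5.
The 2 values of 1429 occupy positions 11–12 → average rank (11+12)/2 = 11.5.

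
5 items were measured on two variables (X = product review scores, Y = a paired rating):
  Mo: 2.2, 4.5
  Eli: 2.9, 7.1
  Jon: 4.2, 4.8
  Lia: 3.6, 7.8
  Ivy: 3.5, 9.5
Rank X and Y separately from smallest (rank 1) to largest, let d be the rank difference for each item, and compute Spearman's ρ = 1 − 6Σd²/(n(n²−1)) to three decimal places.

0.300

Ranks of variable 1: 1, 2, 5, 4, 3
Ranks of variable 2: 1, 3, 2, 4, 5
d = r₁ − r₂: 0, -1, 3, 0, -2
d²: 0, 1, 9, 0, 4; Σd² = 14
ρ = 1 − 6·14/(5·24) = 1 − 84/120 = 0.300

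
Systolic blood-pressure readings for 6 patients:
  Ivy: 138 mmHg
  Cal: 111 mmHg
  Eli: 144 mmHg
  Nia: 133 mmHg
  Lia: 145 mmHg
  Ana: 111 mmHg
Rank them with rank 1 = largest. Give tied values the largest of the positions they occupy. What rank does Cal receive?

Sorted (descending): 145, 144, 138, 133, 111, 111
The 2 values of 111 occupy positions 5–6 → each gets rank 6.
Cal has value 111 mmHg → rank 6.

6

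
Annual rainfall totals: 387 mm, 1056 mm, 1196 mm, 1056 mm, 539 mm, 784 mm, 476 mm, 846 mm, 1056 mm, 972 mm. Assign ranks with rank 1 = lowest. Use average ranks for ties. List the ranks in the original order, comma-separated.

1, 8, 10, 8, 3, 4, 2, 5, 8, 6

Sorted (ascending): 387, 476, 539, 784, 846, 972, 1056, 1056, 1056, 1196
The 3 values of 1056 occupy positions 7–9 → average rank 8.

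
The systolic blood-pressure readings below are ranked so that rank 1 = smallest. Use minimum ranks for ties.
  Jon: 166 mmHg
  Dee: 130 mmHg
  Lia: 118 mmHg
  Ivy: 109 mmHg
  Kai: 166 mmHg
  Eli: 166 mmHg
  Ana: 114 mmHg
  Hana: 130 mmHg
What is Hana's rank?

4

Sorted (ascending): 109, 114, 118, 130, 130, 166, 166, 166
The 2 values of 130 occupy positions 4–5 → each gets rank 4.
The 3 values of 166 occupy positions 6–8 → each gets rank 6.
Hana has value 130 mmHg → rank 4.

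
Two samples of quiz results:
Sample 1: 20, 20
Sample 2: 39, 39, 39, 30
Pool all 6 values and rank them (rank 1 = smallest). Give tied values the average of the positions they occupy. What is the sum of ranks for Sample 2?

18

Sorted (ascending): 20, 20, 30, 39, 39, 39
The 2 values of 20 occupy positions 1–2 → average rank (1+2)/2 = 1.5.
The 3 values of 39 occupy positions 4–6 → average rank 5.
Sample 2 values → pooled ranks: 39→5, 39→5, 39→5, 30→3
Rank sum = 5 + 5 + 5 + 3 = 18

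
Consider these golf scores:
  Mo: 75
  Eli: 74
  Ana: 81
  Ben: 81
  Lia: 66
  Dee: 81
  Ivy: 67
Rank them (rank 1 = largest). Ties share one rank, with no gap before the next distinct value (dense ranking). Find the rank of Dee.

Sorted (descending): 81, 81, 81, 75, 74, 67, 66
The 3 values of 81 share dense rank 1.
Remaining distinct values take the next consecutive integers.
Dee has value 81 → rank 1.

1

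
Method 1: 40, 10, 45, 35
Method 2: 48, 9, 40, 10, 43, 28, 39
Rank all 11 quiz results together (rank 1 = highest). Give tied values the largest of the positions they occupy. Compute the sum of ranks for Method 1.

Sorted (descending): 48, 45, 43, 40, 40, 39, 35, 28, 10, 10, 9
The 2 values of 40 occupy positions 4–5 → each gets rank 5.
The 2 values of 10 occupy positions 9–10 → each gets rank 10.
Method 1 values → pooled ranks: 40→5, 10→10, 45→2, 35→7
Rank sum = 5 + 10 + 2 + 7 = 24

24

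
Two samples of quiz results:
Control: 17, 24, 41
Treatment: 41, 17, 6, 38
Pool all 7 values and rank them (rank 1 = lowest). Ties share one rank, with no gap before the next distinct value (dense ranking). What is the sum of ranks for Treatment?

12

Sorted (ascending): 6, 17, 17, 24, 38, 41, 41
The 2 values of 17 share dense rank 2.
The 2 values of 41 share dense rank 5.
Remaining distinct values take the next consecutive integers.
Treatment values → pooled ranks: 41→5, 17→2, 6→1, 38→4
Rank sum = 5 + 2 + 1 + 4 = 12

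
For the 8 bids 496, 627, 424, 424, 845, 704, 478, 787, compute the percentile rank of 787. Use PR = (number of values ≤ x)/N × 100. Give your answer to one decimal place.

87.5

N = 8.
Strictly below 787: 6. Equal to 787: 1.
PR = 7/8 × 100 = 87.5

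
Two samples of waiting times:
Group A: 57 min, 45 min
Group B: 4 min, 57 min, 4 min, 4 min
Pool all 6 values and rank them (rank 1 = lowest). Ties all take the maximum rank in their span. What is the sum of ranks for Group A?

Sorted (ascending): 4, 4, 4, 45, 57, 57
The 3 values of 4 occupy positions 1–3 → each gets rank 3.
The 2 values of 57 occupy positions 5–6 → each gets rank 6.
Group A values → pooled ranks: 57→6, 45→4
Rank sum = 6 + 4 = 10

10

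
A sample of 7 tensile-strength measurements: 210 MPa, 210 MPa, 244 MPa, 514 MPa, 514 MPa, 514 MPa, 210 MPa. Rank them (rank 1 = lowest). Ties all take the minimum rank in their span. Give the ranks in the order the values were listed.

1, 1, 4, 5, 5, 5, 1

Sorted (ascending): 210, 210, 210, 244, 514, 514, 514
The 3 values of 210 occupy positions 1–3 → each gets rank 1.
The 3 values of 514 occupy positions 5–7 → each gets rank 5.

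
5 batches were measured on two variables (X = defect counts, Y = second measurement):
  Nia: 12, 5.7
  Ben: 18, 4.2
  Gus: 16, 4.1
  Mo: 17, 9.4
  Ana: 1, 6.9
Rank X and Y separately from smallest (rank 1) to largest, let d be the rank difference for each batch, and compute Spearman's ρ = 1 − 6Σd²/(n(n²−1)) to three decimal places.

-0.200

Ranks of variable 1: 2, 5, 3, 4, 1
Ranks of variable 2: 3, 2, 1, 5, 4
d = r₁ − r₂: -1, 3, 2, -1, -3
d²: 1, 9, 4, 1, 9; Σd² = 24
ρ = 1 − 6·24/(5·24) = 1 − 144/120 = -0.200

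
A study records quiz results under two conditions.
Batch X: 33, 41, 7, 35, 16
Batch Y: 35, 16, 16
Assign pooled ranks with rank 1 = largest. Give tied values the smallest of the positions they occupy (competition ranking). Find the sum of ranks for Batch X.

Sorted (descending): 41, 35, 35, 33, 16, 16, 16, 7
The 2 values of 35 occupy positions 2–3 → each gets rank 2.
The 3 values of 16 occupy positions 5–7 → each gets rank 5.
Batch X values → pooled ranks: 33→4, 41→1, 7→8, 35→2, 16→5
Rank sum = 4 + 1 + 8 + 2 + 5 = 20

20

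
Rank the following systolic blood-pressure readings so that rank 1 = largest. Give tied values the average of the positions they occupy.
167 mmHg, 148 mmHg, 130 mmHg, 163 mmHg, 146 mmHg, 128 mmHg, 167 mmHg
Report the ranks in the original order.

Sorted (descending): 167, 167, 163, 148, 146, 130, 128
The 2 values of 167 occupy positions 1–2 → average rank (1+2)/2 = 1.5.

1.5, 4, 6, 3, 5, 7, 1.5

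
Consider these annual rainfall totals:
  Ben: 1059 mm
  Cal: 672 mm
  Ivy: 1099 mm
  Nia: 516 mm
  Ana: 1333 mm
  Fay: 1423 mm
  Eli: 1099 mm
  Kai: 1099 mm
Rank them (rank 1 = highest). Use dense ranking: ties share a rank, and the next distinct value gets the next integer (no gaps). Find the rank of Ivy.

Sorted (descending): 1423, 1333, 1099, 1099, 1099, 1059, 672, 516
The 3 values of 1099 share dense rank 3.
Remaining distinct values take the next consecutive integers.
Ivy has value 1099 mm → rank 3.

3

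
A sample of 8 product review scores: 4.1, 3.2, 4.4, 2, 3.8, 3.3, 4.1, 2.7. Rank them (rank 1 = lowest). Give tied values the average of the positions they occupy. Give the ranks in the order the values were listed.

6.5, 3, 8, 1, 5, 4, 6.5, 2

Sorted (ascending): 2, 2.7, 3.2, 3.3, 3.8, 4.1, 4.1, 4.4
The 2 values of 4.1 occupy positions 6–7 → average rank (6+7)/2 = 6.5.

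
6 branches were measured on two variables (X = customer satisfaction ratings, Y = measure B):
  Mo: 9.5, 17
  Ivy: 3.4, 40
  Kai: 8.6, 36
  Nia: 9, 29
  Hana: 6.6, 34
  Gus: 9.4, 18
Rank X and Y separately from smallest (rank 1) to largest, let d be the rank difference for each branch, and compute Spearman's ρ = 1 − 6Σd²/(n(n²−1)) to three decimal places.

-0.943

Ranks of variable 1: 6, 1, 3, 4, 2, 5
Ranks of variable 2: 1, 6, 5, 3, 4, 2
d = r₁ − r₂: 5, -5, -2, 1, -2, 3
d²: 25, 25, 4, 1, 4, 9; Σd² = 68
ρ = 1 − 6·68/(6·35) = 1 − 408/210 = -0.943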